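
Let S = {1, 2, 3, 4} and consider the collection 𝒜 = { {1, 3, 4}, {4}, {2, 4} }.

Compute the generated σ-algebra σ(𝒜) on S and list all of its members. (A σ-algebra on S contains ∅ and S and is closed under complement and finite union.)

Start: 𝒜 ∪ {∅, S} = { {}, {4}, {2, 4}, {1, 3, 4}, S }.
Iteration 1: +3 →
  {2}  = {1, 3, 4}ᶜ
  {1, 3}  = {2, 4}ᶜ
  {1, 2, 3}  = {4}ᶜ
  |family| = 8
Iteration 2: already closed under ᶜ and ∪.

|σ(𝒜)| = 8.  σ(𝒜) = { {}, {2}, {4}, {1, 3}, {2, 4}, {1, 2, 3}, {1, 3, 4}, S }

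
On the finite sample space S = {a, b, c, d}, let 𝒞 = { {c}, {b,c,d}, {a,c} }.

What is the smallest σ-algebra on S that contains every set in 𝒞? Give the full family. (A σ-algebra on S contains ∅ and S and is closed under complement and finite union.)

Begin from { {}, {c}, {a,c}, {b,c,d}, S } (that is, 𝒞 plus ∅ and S).
Round 1: 3 new —
  {a}  = S∖{b,c,d}
  {b,d}  = S∖{a,c}
  {a,b,d}  = S∖{c}
Round 2 adds nothing — fixpoint reached.

|σ(𝒞)| = 8.  σ(𝒞) = { {}, {a}, {c}, {a,c}, {b,d}, {a,b,d}, {b,c,d}, S }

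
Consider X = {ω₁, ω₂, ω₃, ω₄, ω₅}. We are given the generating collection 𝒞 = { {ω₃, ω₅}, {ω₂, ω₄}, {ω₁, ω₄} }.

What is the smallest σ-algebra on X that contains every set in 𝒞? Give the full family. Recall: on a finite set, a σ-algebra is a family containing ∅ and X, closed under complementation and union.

σ(𝒞) = { {}, {ω₁}, {ω₂}, {ω₄}, {ω₁, ω₂}, {ω₁, ω₄}, {ω₂, ω₄}, {ω₃, ω₅}, {ω₁, ω₂, ω₄}, {ω₁, ω₃, ω₅}, {ω₂, ω₃, ω₅}, {ω₃, ω₄, ω₅}, {ω₁, ω₂, ω₃, ω₅}, {ω₁, ω₃, ω₄, ω₅}, {ω₂, ω₃, ω₄, ω₅}, X }

Check:
Initial family (5 sets): { {}, {ω₁, ω₄}, {ω₂, ω₄}, {ω₃, ω₅}, X }.
Iteration 1 adds 5:
  {ω₁, ω₂, ω₄}  = X∖{ω₃, ω₅}
  {ω₁, ω₃, ω₅}  = X∖{ω₂, ω₄}
  {ω₂, ω₃, ω₅}  = X∖{ω₁, ω₄}
  {ω₁, ω₃, ω₄, ω₅}  = {ω₁, ω₄} ∪ {ω₃, ω₅}
  {ω₂, ω₃, ω₄, ω₅}  = {ω₃, ω₅} ∪ {ω₂, ω₄}
  [10 total]
Iteration 2: +3 →
  {ω₁}  = X∖{ω₂, ω₃, ω₄, ω₅}
  {ω₂}  = X∖{ω₁, ω₃, ω₄, ω₅}
  {ω₁, ω₂, ω₃, ω₅}  = {ω₁, ω₃, ω₅} ∪ {ω₂, ω₃, ω₅}
  [13 total]
Iteration 3 adds 2:
  {ω₄}  = X∖{ω₁, ω₂, ω₃, ω₅}
  {ω₁, ω₂}  = {ω₂} ∪ {ω₁}
  [15 total]
Iteration 4 (1 new):
  {ω₃, ω₄, ω₅}  = X∖{ω₁, ω₂}
  [16 total]
After Iteration 5 the family is unchanged; done.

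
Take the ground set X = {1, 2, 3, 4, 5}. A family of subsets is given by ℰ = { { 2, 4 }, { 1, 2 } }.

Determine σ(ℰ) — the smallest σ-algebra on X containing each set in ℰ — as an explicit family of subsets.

Answer: σ(ℰ) = { {}, { 1 }, { 2 }, { 4 }, { 1, 2 }, { 1, 4 }, { 2, 4 }, { 3, 5 }, { 1, 2, 4 }, { 1, 3, 5 }, { 2, 3, 5 }, { 3, 4, 5 }, { 1, 2, 3, 5 }, { 1, 3, 4, 5 }, { 2, 3, 4, 5 }, X }

Check:
Begin from { {}, { 1, 2 }, { 2, 4 }, X } (that is, ℰ plus ∅ and X).
Step 1: +3 →
  { 1, 2, 4 }  = { 1, 2 } ∪ { 2, 4 }
  { 1, 3, 5 }  = ᶜ of { 2, 4 }
  { 3, 4, 5 }  = ᶜ of { 1, 2 }
  |family| = 7
Step 2 (4 new):
  { 3, 5 }  = ᶜ of { 1, 2, 4 }
  { 1, 2, 3, 5 }  = { 1, 2 } ∪ { 1, 3, 5 }
  { 1, 3, 4, 5 }  = { 3, 4, 5 } ∪ { 1, 3, 5 }
  { 2, 3, 4, 5 }  = { 3, 4, 5 } ∪ { 2, 4 }
  |family| = 11
Step 3. New:
  { 1 }  = ᶜ of { 2, 3, 4, 5 }
  { 2 }  = ᶜ of { 1, 3, 4, 5 }
  { 4 }  = ᶜ of { 1, 2, 3, 5 }
  |family| = 14
Step 4 adds 2:
  { 1, 4 }  = { 4 } ∪ { 1 }
  { 2, 3, 5 }  = { 3, 5 } ∪ { 2 }
  |family| = 16
Step 5 adds nothing — fixpoint reached.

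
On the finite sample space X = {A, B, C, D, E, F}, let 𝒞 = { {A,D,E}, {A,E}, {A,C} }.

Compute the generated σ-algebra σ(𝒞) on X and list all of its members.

|σ(𝒞)| = 32.  σ(𝒞) = { {}, {A}, {C}, {D}, {E}, {A,C}, {A,D}, {A,E}, {B,F}, {C,D}, {C,E}, {D,E}, {A,B,F}, {A,C,D}, {A,C,E}, {A,D,E}, {B,C,F}, {B,D,F}, {B,E,F}, {C,D,E}, {A,B,C,F}, {A,B,D,F}, {A,B,E,F}, {A,C,D,E}, {B,C,D,F}, {B,C,E,F}, {B,D,E,F}, {A,B,C,D,F}, {A,B,C,E,F}, {A,B,D,E,F}, {B,C,D,E,F}, X }

Derivation:
Start: 𝒞 ∪ {∅, X} = { {}, {A,C}, {A,E}, {A,D,E}, X }.
Round 1. New:
  {A,C,E}  = {A,C} ∪ {A,E}
  {B,C,F}  = {A,D,E}ᶜ
  {A,C,D,E}  = {A,D,E} ∪ {A,C}
  {B,C,D,F}  = {A,E}ᶜ
  {B,D,E,F}  = {A,C}ᶜ
  [10 total]
Round 2 (7 new):
  {B,F}  = {A,C,D,E}ᶜ
  {B,D,F}  = {A,C,E}ᶜ
  {A,B,C,F}  = {B,C,F} ∪ {A,C}
  {A,B,C,D,F}  = {B,C,D,F} ∪ {A,C}
  {A,B,C,E,F}  = {B,C,F} ∪ {A,C,E}
  {A,B,D,E,F}  = {A,D,E} ∪ {B,D,E,F}
  {B,C,D,E,F}  = {B,C,F} ∪ {B,D,E,F}
  [17 total]
Round 3: 6 new —
  {A}  = {B,C,D,E,F}ᶜ
  {C}  = {A,B,D,E,F}ᶜ
  {D}  = {A,B,C,E,F}ᶜ
  {E}  = {A,B,C,D,F}ᶜ
  {D,E}  = {A,B,C,F}ᶜ
  {A,B,E,F}  = {A,E} ∪ {B,F}
  [23 total]
Round 4: +9 →
  {A,D}  = {A} ∪ {D}
  {C,D}  = {A,B,E,F}ᶜ
  {C,E}  = {E} ∪ {C}
  {A,B,F}  = {A} ∪ {B,F}
  {A,C,D}  = {A,C} ∪ {D}
  {B,E,F}  = {B,F} ∪ {E}
  {C,D,E}  = {D,E} ∪ {C}
  {A,B,D,F}  = {B,D,F} ∪ {A}
  {B,C,E,F}  = {B,C,F} ∪ {E}
  [32 total]
Round 5: already closed under ᶜ and ∪.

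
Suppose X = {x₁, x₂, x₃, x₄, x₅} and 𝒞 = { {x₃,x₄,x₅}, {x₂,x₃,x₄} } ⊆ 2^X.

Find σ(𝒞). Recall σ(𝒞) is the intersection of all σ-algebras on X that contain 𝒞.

σ(𝒞) (16 sets): { {}, {x₁}, {x₂}, {x₅}, {x₁,x₂}, {x₁,x₅}, {x₂,x₅}, {x₃,x₄}, {x₁,x₂,x₅}, {x₁,x₃,x₄}, {x₂,x₃,x₄}, {x₃,x₄,x₅}, {x₁,x₂,x₃,x₄}, {x₁,x₃,x₄,x₅}, {x₂,x₃,x₄,x₅}, X }

Trace:
Begin from { {}, {x₂,x₃,x₄}, {x₃,x₄,x₅}, X } (that is, 𝒞 plus ∅ and X).
Pass 1. New:
  {x₁,x₂}  = X∖{x₃,x₄,x₅}
  {x₁,x₅}  = X∖{x₂,x₃,x₄}
  {x₂,x₃,x₄,x₅}  = {x₂,x₃,x₄} ∪ {x₃,x₄,x₅}
  |family| = 7
Pass 2 (4 new):
  {x₁}  = X∖{x₂,x₃,x₄,x₅}
  {x₁,x₂,x₅}  = {x₁,x₂} ∪ {x₁,x₅}
  {x₁,x₂,x₃,x₄}  = {x₂,x₃,x₄} ∪ {x₁,x₂}
  {x₁,x₃,x₄,x₅}  = {x₃,x₄,x₅} ∪ {x₁,x₅}
  |family| = 11
Pass 3 (3 new):
  {x₂}  = X∖{x₁,x₃,x₄,x₅}
  {x₅}  = X∖{x₁,x₂,x₃,x₄}
  {x₃,x₄}  = X∖{x₁,x₂,x₅}
  |family| = 14
Pass 4 (2 new):
  {x₂,x₅}  = {x₂} ∪ {x₅}
  {x₁,x₃,x₄}  = {x₃,x₄} ∪ {x₁}
  |family| = 16
Pass 5 adds nothing — fixpoint reached.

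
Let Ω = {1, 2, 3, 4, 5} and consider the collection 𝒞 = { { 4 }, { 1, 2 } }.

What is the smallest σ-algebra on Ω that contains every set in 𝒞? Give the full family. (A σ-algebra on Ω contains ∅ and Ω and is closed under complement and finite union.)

|σ(𝒞)| = 8.  σ(𝒞) = { ∅, { 4 }, { 1, 2 }, { 3, 5 }, { 1, 2, 4 }, { 3, 4, 5 }, { 1, 2, 3, 5 }, Ω }

Working:
Seed the family with 𝒞 together with ∅ and Ω: { ∅, { 4 }, { 1, 2 }, Ω }.
Step 1 adds 3:
  { 1, 2, 4 }  = { 1, 2 } ∪ { 4 }
  { 3, 4, 5 }  = { 1, 2 }ᶜ
  { 1, 2, 3, 5 }  = { 4 }ᶜ
Step 2 adds 1:
  { 3, 5 }  = { 1, 2, 4 }ᶜ
Step 3: closed — nothing new.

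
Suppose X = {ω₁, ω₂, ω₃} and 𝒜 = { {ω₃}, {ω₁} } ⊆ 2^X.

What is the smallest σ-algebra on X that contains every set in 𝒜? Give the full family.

|σ(𝒜)| = 8.  σ(𝒜) = { ∅, {ω₁}, {ω₂}, {ω₃}, {ω₁, ω₂}, {ω₁, ω₃}, {ω₂, ω₃}, X }

Trace:
Take S₀ = 𝒜 ∪ {∅, X} = { ∅, {ω₁}, {ω₃}, X }.
Step 1 adds 3:
  {ω₁, ω₂}  = X∖{ω₃}
  {ω₁, ω₃}  = {ω₃} ∪ {ω₁}
  {ω₂, ω₃}  = X∖{ω₁}
  (now 7)
Step 2. New:
  {ω₂}  = X∖{ω₁, ω₃}
  (now 8)
Step 3: already closed under ᶜ and ∪.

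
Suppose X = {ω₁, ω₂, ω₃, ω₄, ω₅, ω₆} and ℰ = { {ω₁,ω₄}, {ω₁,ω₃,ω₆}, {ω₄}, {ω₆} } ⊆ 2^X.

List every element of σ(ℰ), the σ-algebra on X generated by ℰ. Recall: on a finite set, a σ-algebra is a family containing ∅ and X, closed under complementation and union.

Initial family (6 sets): { {}, {ω₄}, {ω₆}, {ω₁,ω₄}, {ω₁,ω₃,ω₆}, X }.
Step 1 adds 7:
  {ω₄,ω₆}  = {ω₄} ∪ {ω₆}
  {ω₁,ω₄,ω₆}  = {ω₁,ω₄} ∪ {ω₆}
  {ω₂,ω₄,ω₅}  = ᶜ of {ω₁,ω₃,ω₆}
  {ω₁,ω₃,ω₄,ω₆}  = {ω₁,ω₄} ∪ {ω₁,ω₃,ω₆}
  {ω₂,ω₃,ω₅,ω₆}  = ᶜ of {ω₁,ω₄}
  {ω₁,ω₂,ω₃,ω₄,ω₅}  = ᶜ of {ω₆}
  {ω₁,ω₂,ω₃,ω₅,ω₆}  = ᶜ of {ω₄}
  — 13 sets.
Step 2: 7 new —
  {ω₂,ω₅}  = ᶜ of {ω₁,ω₃,ω₄,ω₆}
  {ω₂,ω₃,ω₅}  = ᶜ of {ω₁,ω₄,ω₆}
  {ω₁,ω₂,ω₃,ω₅}  = ᶜ of {ω₄,ω₆}
  {ω₁,ω₂,ω₄,ω₅}  = {ω₁,ω₄} ∪ {ω₂,ω₄,ω₅}
  {ω₂,ω₄,ω₅,ω₆}  = {ω₆} ∪ {ω₂,ω₄,ω₅}
  {ω₁,ω₂,ω₄,ω₅,ω₆}  = {ω₁,ω₄,ω₆} ∪ {ω₂,ω₄,ω₅}
  {ω₂,ω₃,ω₄,ω₅,ω₆}  = {ω₂,ω₃,ω₅,ω₆} ∪ {ω₄}
  — 20 sets.
Step 3: 6 new —
  {ω₁}  = ᶜ of {ω₂,ω₃,ω₄,ω₅,ω₆}
  {ω₃}  = ᶜ of {ω₁,ω₂,ω₄,ω₅,ω₆}
  {ω₁,ω₃}  = ᶜ of {ω₂,ω₄,ω₅,ω₆}
  {ω₃,ω₆}  = ᶜ of {ω₁,ω₂,ω₄,ω₅}
  {ω₂,ω₅,ω₆}  = {ω₂,ω₅} ∪ {ω₆}
  {ω₂,ω₃,ω₄,ω₅}  = {ω₂,ω₄,ω₅} ∪ {ω₂,ω₃,ω₅}
  — 26 sets.
Step 4 (6 new):
  {ω₁,ω₆}  = ᶜ of {ω₂,ω₃,ω₄,ω₅}
  {ω₃,ω₄}  = {ω₃} ∪ {ω₄}
  {ω₁,ω₂,ω₅}  = {ω₂,ω₅} ∪ {ω₁}
  {ω₁,ω₃,ω₄}  = ᶜ of {ω₂,ω₅,ω₆}
  {ω₃,ω₄,ω₆}  = {ω₃} ∪ {ω₄,ω₆}
  {ω₁,ω₂,ω₅,ω₆}  = {ω₁} ∪ {ω₂,ω₅,ω₆}
  — 32 sets.
After Step 5 the family is unchanged; done.

σ(ℰ) = { {}, {ω₁}, {ω₃}, {ω₄}, {ω₆}, {ω₁,ω₃}, {ω₁,ω₄}, {ω₁,ω₆}, {ω₂,ω₅}, {ω₃,ω₄}, {ω₃,ω₆}, {ω₄,ω₆}, {ω₁,ω₂,ω₅}, {ω₁,ω₃,ω₄}, {ω₁,ω₃,ω₆}, {ω₁,ω₄,ω₆}, {ω₂,ω₃,ω₅}, {ω₂,ω₄,ω₅}, {ω₂,ω₅,ω₆}, {ω₃,ω₄,ω₆}, {ω₁,ω₂,ω₃,ω₅}, {ω₁,ω₂,ω₄,ω₅}, {ω₁,ω₂,ω₅,ω₆}, {ω₁,ω₃,ω₄,ω₆}, {ω₂,ω₃,ω₄,ω₅}, {ω₂,ω₃,ω₅,ω₆}, {ω₂,ω₄,ω₅,ω₆}, {ω₁,ω₂,ω₃,ω₄,ω₅}, {ω₁,ω₂,ω₃,ω₅,ω₆}, {ω₁,ω₂,ω₄,ω₅,ω₆}, {ω₂,ω₃,ω₄,ω₅,ω₆}, X }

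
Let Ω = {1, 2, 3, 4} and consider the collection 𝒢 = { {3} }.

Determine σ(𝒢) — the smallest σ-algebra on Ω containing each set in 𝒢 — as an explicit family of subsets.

|σ(𝒢)| = 4.  σ(𝒢) = { ∅, {3}, {1, 2, 4}, Ω }

Check:
Start: 𝒢 ∪ {∅, Ω} = { ∅, {3}, Ω }.
Round 1 adds 1:
  {1, 2, 4}  = ᶜ of {3}
  |family| = 4
After Round 2 the family is unchanged; done.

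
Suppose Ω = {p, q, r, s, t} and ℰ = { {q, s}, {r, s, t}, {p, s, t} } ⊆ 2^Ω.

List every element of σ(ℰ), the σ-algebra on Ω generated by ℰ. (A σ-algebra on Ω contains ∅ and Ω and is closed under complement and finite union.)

Seed the family with ℰ together with ∅ and Ω: { {}, {q, s}, {p, s, t}, {r, s, t}, Ω }.
Iteration 1 (6 new):
  {p, q}  = complement {r, s, t}
  {q, r}  = complement {p, s, t}
  {p, r, t}  = complement {q, s}
  {p, q, s, t}  = {p, s, t} ∪ {q, s}
  {p, r, s, t}  = {p, s, t} ∪ {r, s, t}
  {q, r, s, t}  = {r, s, t} ∪ {q, s}
  — 11 sets.
Iteration 2 adds 7:
  {p}  = complement {q, r, s, t}
  {q}  = complement {p, r, s, t}
  {r}  = complement {p, q, s, t}
  {p, q, r}  = {p, q} ∪ {q, r}
  {p, q, s}  = {p, q} ∪ {q, s}
  {q, r, s}  = {q, r} ∪ {q, s}
  {p, q, r, t}  = {p, q} ∪ {p, r, t}
  — 18 sets.
Iteration 3 adds 6:
  {s}  = complement {p, q, r, t}
  {p, r}  = {r} ∪ {p}
  {p, t}  = complement {q, r, s}
  {r, t}  = complement {p, q, s}
  {s, t}  = complement {p, q, r}
  {p, q, r, s}  = {r} ∪ {p, q, s}
  — 24 sets.
Iteration 4. New:
  {t}  = complement {p, q, r, s}
  {p, s}  = {s} ∪ {p}
  {r, s}  = {r} ∪ {s}
  {p, q, t}  = {p, q} ∪ {p, t}
  {p, r, s}  = {p, r} ∪ {s}
  {q, r, t}  = {q} ∪ {r, t}
  {q, s, t}  = complement {p, r}
  — 31 sets.
Iteration 5 (1 new):
  {q, t}  = complement {p, r, s}
  — 32 sets.
Iteration 6: no new sets; the family is a σ-algebra.

σ(ℰ) = { {}, {p}, {q}, {r}, {s}, {t}, {p, q}, {p, r}, {p, s}, {p, t}, {q, r}, {q, s}, {q, t}, {r, s}, {r, t}, {s, t}, {p, q, r}, {p, q, s}, {p, q, t}, {p, r, s}, {p, r, t}, {p, s, t}, {q, r, s}, {q, r, t}, {q, s, t}, {r, s, t}, {p, q, r, s}, {p, q, r, t}, {p, q, s, t}, {p, r, s, t}, {q, r, s, t}, Ω }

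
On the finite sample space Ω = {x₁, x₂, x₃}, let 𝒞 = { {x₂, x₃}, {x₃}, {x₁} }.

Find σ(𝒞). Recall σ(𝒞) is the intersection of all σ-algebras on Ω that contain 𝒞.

|σ(𝒞)| = 8.  σ(𝒞) = { {}, {x₁}, {x₂}, {x₃}, {x₁, x₂}, {x₁, x₃}, {x₂, x₃}, Ω }

Trace:
Take S₀ = 𝒞 ∪ {∅, Ω} = { {}, {x₁}, {x₃}, {x₂, x₃}, Ω }.
Iteration 1: +2 →
  {x₁, x₂}  = complement {x₃}
  {x₁, x₃}  = {x₃} ∪ {x₁}
  (now 7)
Iteration 2 adds 1:
  {x₂}  = complement {x₁, x₃}
  (now 8)
Iteration 3 adds nothing — fixpoint reached.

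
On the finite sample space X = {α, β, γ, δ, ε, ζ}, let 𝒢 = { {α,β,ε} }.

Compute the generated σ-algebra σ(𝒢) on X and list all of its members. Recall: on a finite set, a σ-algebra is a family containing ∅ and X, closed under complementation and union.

Start: 𝒢 ∪ {∅, X} = { {}, {α,β,ε}, X }.
Round 1: 1 new —
  {γ,δ,ζ}  = X∖{α,β,ε}
  |family| = 4
Round 2: closed — nothing new.

Therefore σ(𝒢) = { {}, {α,β,ε}, {γ,δ,ζ}, X } (|σ(𝒢)| = 4).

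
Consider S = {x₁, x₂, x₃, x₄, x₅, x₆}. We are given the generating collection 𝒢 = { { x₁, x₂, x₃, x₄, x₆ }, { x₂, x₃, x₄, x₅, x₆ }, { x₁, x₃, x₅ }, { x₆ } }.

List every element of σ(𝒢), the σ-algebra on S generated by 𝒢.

Take S₀ = 𝒢 ∪ {∅, S} = { ∅, { x₆ }, { x₁, x₃, x₅ }, { x₁, x₂, x₃, x₄, x₆ }, { x₂, x₃, x₄, x₅, x₆ }, S }.
Iteration 1. New:
  { x₁ }  = complement { x₂, x₃, x₄, x₅, x₆ }
  { x₅ }  = complement { x₁, x₂, x₃, x₄, x₆ }
  { x₂, x₄, x₆ }  = complement { x₁, x₃, x₅ }
  { x₁, x₃, x₅, x₆ }  = { x₁, x₃, x₅ } ∪ { x₆ }
  { x₁, x₂, x₃, x₄, x₅ }  = complement { x₆ }
  |family| = 11
Iteration 2: +6 →
  { x₁, x₅ }  = { x₅ } ∪ { x₁ }
  { x₁, x₆ }  = { x₆ } ∪ { x₁ }
  { x₂, x₄ }  = complement { x₁, x₃, x₅, x₆ }
  { x₅, x₆ }  = { x₆ } ∪ { x₅ }
  { x₁, x₂, x₄, x₆ }  = { x₂, x₄, x₆ } ∪ { x₁ }
  { x₂, x₄, x₅, x₆ }  = { x₂, x₄, x₆ } ∪ { x₅ }
  |family| = 17
Iteration 3 adds 10:
  { x₁, x₃ }  = complement { x₂, x₄, x₅, x₆ }
  { x₃, x₅ }  = complement { x₁, x₂, x₄, x₆ }
  { x₁, x₂, x₄ }  = { x₂, x₄ } ∪ { x₁ }
  { x₁, x₅, x₆ }  = { x₅, x₆ } ∪ { x₁, x₅ }
  { x₂, x₄, x₅ }  = { x₂, x₄ } ∪ { x₅ }
  { x₁, x₂, x₃, x₄ }  = complement { x₅, x₆ }
  { x₁, x₂, x₄, x₅ }  = { x₁, x₅ } ∪ { x₂, x₄ }
  { x₂, x₃, x₄, x₅ }  = complement { x₁, x₆ }
  { x₂, x₃, x₄, x₆ }  = complement { x₁, x₅ }
  { x₁, x₂, x₄, x₅, x₆ }  = { x₂, x₄, x₆ } ∪ { x₁, x₅ }
  |family| = 27
Iteration 4: +5 →
  { x₃ }  = complement { x₁, x₂, x₄, x₅, x₆ }
  { x₃, x₆ }  = complement { x₁, x₂, x₄, x₅ }
  { x₁, x₃, x₆ }  = complement { x₂, x₄, x₅ }
  { x₂, x₃, x₄ }  = complement { x₁, x₅, x₆ }
  { x₃, x₅, x₆ }  = complement { x₁, x₂, x₄ }
  |family| = 32
Iteration 5: stable.

Hence σ(𝒢) has 32 members: { ∅, { x₁ }, { x₃ }, { x₅ }, { x₆ }, { x₁, x₃ }, { x₁, x₅ }, { x₁, x₆ }, { x₂, x₄ }, { x₃, x₅ }, { x₃, x₆ }, { x₅, x₆ }, { x₁, x₂, x₄ }, { x₁, x₃, x₅ }, { x₁, x₃, x₆ }, { x₁, x₅, x₆ }, { x₂, x₃, x₄ }, { x₂, x₄, x₅ }, { x₂, x₄, x₆ }, { x₃, x₅, x₆ }, { x₁, x₂, x₃, x₄ }, { x₁, x₂, x₄, x₅ }, { x₁, x₂, x₄, x₆ }, { x₁, x₃, x₅, x₆ }, { x₂, x₃, x₄, x₅ }, { x₂, x₃, x₄, x₆ }, { x₂, x₄, x₅, x₆ }, { x₁, x₂, x₃, x₄, x₅ }, { x₁, x₂, x₃, x₄, x₆ }, { x₁, x₂, x₄, x₅, x₆ }, { x₂, x₃, x₄, x₅, x₆ }, S }.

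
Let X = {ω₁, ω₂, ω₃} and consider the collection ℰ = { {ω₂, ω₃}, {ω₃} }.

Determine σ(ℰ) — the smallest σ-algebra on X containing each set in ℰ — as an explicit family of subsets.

σ(ℰ) (8 sets): { {}, {ω₁}, {ω₂}, {ω₃}, {ω₁, ω₂}, {ω₁, ω₃}, {ω₂, ω₃}, X }

Derivation:
Take S₀ = ℰ ∪ {∅, X} = { {}, {ω₃}, {ω₂, ω₃}, X }.
Step 1 adds 2:
  {ω₁}  = {ω₂, ω₃}ᶜ
  {ω₁, ω₂}  = {ω₃}ᶜ
Step 2. New:
  {ω₁, ω₃}  = {ω₃} ∪ {ω₁}
Step 3 adds 1:
  {ω₂}  = {ω₁, ω₃}ᶜ
Step 4: stable.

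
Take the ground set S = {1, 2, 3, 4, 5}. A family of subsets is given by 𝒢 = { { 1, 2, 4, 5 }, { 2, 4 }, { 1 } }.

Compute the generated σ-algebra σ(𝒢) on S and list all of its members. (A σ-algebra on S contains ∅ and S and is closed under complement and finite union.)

Answer: σ(𝒢) = { {  }, { 1 }, { 3 }, { 5 }, { 1, 3 }, { 1, 5 }, { 2, 4 }, { 3, 5 }, { 1, 2, 4 }, { 1, 3, 5 }, { 2, 3, 4 }, { 2, 4, 5 }, { 1, 2, 3, 4 }, { 1, 2, 4, 5 }, { 2, 3, 4, 5 }, S }

Trace:
Take S₀ = 𝒢 ∪ {∅, S} = { {  }, { 1 }, { 2, 4 }, { 1, 2, 4, 5 }, S }.
Round 1: 4 new —
  { 3 }  = { 1, 2, 4, 5 }ᶜ
  { 1, 2, 4 }  = { 2, 4 } ∪ { 1 }
  { 1, 3, 5 }  = { 2, 4 }ᶜ
  { 2, 3, 4, 5 }  = { 1 }ᶜ
  (now 9)
Round 2: 4 new —
  { 1, 3 }  = { 3 } ∪ { 1 }
  { 3, 5 }  = { 1, 2, 4 }ᶜ
  { 2, 3, 4 }  = { 3 } ∪ { 2, 4 }
  { 1, 2, 3, 4 }  = { 1, 2, 4 } ∪ { 3 }
  (now 13)
Round 3 adds 3:
  { 5 }  = { 1, 2, 3, 4 }ᶜ
  { 1, 5 }  = { 2, 3, 4 }ᶜ
  { 2, 4, 5 }  = { 1, 3 }ᶜ
  (now 16)
Round 4: closed — nothing new.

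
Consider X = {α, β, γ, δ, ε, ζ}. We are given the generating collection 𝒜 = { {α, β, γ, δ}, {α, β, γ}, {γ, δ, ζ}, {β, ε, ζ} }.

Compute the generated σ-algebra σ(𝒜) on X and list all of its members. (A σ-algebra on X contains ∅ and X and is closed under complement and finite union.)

Start: 𝒜 ∪ {∅, X} = { {}, {α, β, γ}, {β, ε, ζ}, {γ, δ, ζ}, {α, β, γ, δ}, X }.
Step 1 adds 7:
  {ε, ζ}  = X∖{α, β, γ, δ}
  {α, β, ε}  = X∖{γ, δ, ζ}
  {α, γ, δ}  = X∖{β, ε, ζ}
  {δ, ε, ζ}  = X∖{α, β, γ}
  {α, β, γ, δ, ζ}  = {α, β, γ} ∪ {γ, δ, ζ}
  {α, β, γ, ε, ζ}  = {α, β, γ} ∪ {β, ε, ζ}
  {β, γ, δ, ε, ζ}  = {γ, δ, ζ} ∪ {β, ε, ζ}
  [13 total]
Step 2: 11 new —
  {α}  = X∖{β, γ, δ, ε, ζ}
  {δ}  = X∖{α, β, γ, ε, ζ}
  {ε}  = X∖{α, β, γ, δ, ζ}
  {α, β, γ, ε}  = {α, β, γ} ∪ {α, β, ε}
  {α, β, ε, ζ}  = {ε, ζ} ∪ {α, β, ε}
  {α, γ, δ, ζ}  = {α, γ, δ} ∪ {γ, δ, ζ}
  {β, δ, ε, ζ}  = {β, ε, ζ} ∪ {δ, ε, ζ}
  {γ, δ, ε, ζ}  = {ε, ζ} ∪ {γ, δ, ζ}
  {α, β, γ, δ, ε}  = {α, β, ε} ∪ {α, γ, δ}
  {α, β, δ, ε, ζ}  = {α, β, ε} ∪ {δ, ε, ζ}
  {α, γ, δ, ε, ζ}  = {ε, ζ} ∪ {α, γ, δ}
  [24 total]
Step 3 adds 15:
  {β}  = X∖{α, γ, δ, ε, ζ}
  {γ}  = X∖{α, β, δ, ε, ζ}
  {ζ}  = X∖{α, β, γ, δ, ε}
  {α, β}  = X∖{γ, δ, ε, ζ}
  {α, γ}  = X∖{β, δ, ε, ζ}
  {α, δ}  = {δ} ∪ {α}
  {α, ε}  = {ε} ∪ {α}
  {β, ε}  = X∖{α, γ, δ, ζ}
  {γ, δ}  = X∖{α, β, ε, ζ}
  {δ, ε}  = {ε} ∪ {δ}
  {δ, ζ}  = X∖{α, β, γ, ε}
  {α, ε, ζ}  = {ε, ζ} ∪ {α}
  {α, β, δ, ε}  = {α, β, ε} ∪ {δ}
  {α, γ, δ, ε}  = {α, γ, δ} ∪ {ε}
  {α, δ, ε, ζ}  = {δ, ε, ζ} ∪ {α}
  [39 total]
Step 4: +24 →
  {α, ζ}  = {α} ∪ {ζ}
  {β, γ}  = X∖{α, δ, ε, ζ}
  {β, δ}  = {β} ∪ {δ}
  {β, ζ}  = X∖{α, γ, δ, ε}
  {γ, ε}  = {γ} ∪ {ε}
  {γ, ζ}  = X∖{α, β, δ, ε}
  {α, β, δ}  = {β} ∪ {α, δ}
  {α, β, ζ}  = {α, β} ∪ {ζ}
  {α, γ, ε}  = {α, γ} ∪ {α, ε}
  {α, γ, ζ}  = {α, γ} ∪ {ζ}
  {α, δ, ε}  = {δ, ε} ∪ {α}
  {α, δ, ζ}  = {α} ∪ {δ, ζ}
  {β, γ, δ}  = X∖{α, ε, ζ}
  {β, γ, ε}  = {γ} ∪ {β, ε}
  {β, δ, ε}  = {β} ∪ {δ, ε}
  {β, δ, ζ}  = {β} ∪ {δ, ζ}
  {γ, δ, ε}  = {γ, δ} ∪ {δ, ε}
  {γ, ε, ζ}  = {γ} ∪ {ε, ζ}
  {α, β, γ, ζ}  = X∖{δ, ε}
  {α, β, δ, ζ}  = {α, β} ∪ {δ, ζ}
  {α, γ, ε, ζ}  = {α, ε, ζ} ∪ {α, γ}
  {β, γ, δ, ε}  = {γ, δ} ∪ {β, ε}
  {β, γ, δ, ζ}  = X∖{α, ε}
  {β, γ, ε, ζ}  = X∖{α, δ}
  [63 total]
Step 5: 1 new —
  {β, γ, ζ}  = X∖{α, δ, ε}
  [64 total]
Step 6: closed — nothing new.

Therefore σ(𝒜) = { {}, {α}, {β}, {γ}, {δ}, {ε}, {ζ}, {α, β}, {α, γ}, {α, δ}, {α, ε}, {α, ζ}, {β, γ}, {β, δ}, {β, ε}, {β, ζ}, {γ, δ}, {γ, ε}, {γ, ζ}, {δ, ε}, {δ, ζ}, {ε, ζ}, {α, β, γ}, {α, β, δ}, {α, β, ε}, {α, β, ζ}, {α, γ, δ}, {α, γ, ε}, {α, γ, ζ}, {α, δ, ε}, {α, δ, ζ}, {α, ε, ζ}, {β, γ, δ}, {β, γ, ε}, {β, γ, ζ}, {β, δ, ε}, {β, δ, ζ}, {β, ε, ζ}, {γ, δ, ε}, {γ, δ, ζ}, {γ, ε, ζ}, {δ, ε, ζ}, {α, β, γ, δ}, {α, β, γ, ε}, {α, β, γ, ζ}, {α, β, δ, ε}, {α, β, δ, ζ}, {α, β, ε, ζ}, {α, γ, δ, ε}, {α, γ, δ, ζ}, {α, γ, ε, ζ}, {α, δ, ε, ζ}, {β, γ, δ, ε}, {β, γ, δ, ζ}, {β, γ, ε, ζ}, {β, δ, ε, ζ}, {γ, δ, ε, ζ}, {α, β, γ, δ, ε}, {α, β, γ, δ, ζ}, {α, β, γ, ε, ζ}, {α, β, δ, ε, ζ}, {α, γ, δ, ε, ζ}, {β, γ, δ, ε, ζ}, X } (|σ(𝒜)| = 64).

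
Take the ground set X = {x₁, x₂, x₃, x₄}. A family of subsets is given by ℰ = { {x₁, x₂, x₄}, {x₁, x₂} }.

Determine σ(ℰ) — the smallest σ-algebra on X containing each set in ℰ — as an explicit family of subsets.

σ(ℰ) = { ∅, {x₃}, {x₄}, {x₁, x₂}, {x₃, x₄}, {x₁, x₂, x₃}, {x₁, x₂, x₄}, X }

Trace:
Take S₀ = ℰ ∪ {∅, X} = { ∅, {x₁, x₂}, {x₁, x₂, x₄}, X }.
Step 1. New:
  {x₃}  = ᶜ of {x₁, x₂, x₄}
  {x₃, x₄}  = ᶜ of {x₁, x₂}
Step 2 (1 new):
  {x₁, x₂, x₃}  = {x₃} ∪ {x₁, x₂}
Step 3. New:
  {x₄}  = ᶜ of {x₁, x₂, x₃}
Step 4: stable.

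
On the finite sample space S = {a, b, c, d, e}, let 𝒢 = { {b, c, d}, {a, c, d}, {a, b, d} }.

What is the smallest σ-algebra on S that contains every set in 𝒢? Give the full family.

Take S₀ = 𝒢 ∪ {∅, S} = { {}, {a, b, d}, {a, c, d}, {b, c, d}, S }.
Pass 1. New:
  {a, e}  = ᶜ of {b, c, d}
  {b, e}  = ᶜ of {a, c, d}
  {c, e}  = ᶜ of {a, b, d}
  {a, b, c, d}  = {a, c, d} ∪ {b, c, d}
Pass 2 (7 new):
  {e}  = ᶜ of {a, b, c, d}
  {a, b, e}  = {b, e} ∪ {a, e}
  {a, c, e}  = {a, e} ∪ {c, e}
  {b, c, e}  = {b, e} ∪ {c, e}
  {a, b, d, e}  = {b, e} ∪ {a, b, d}
  {a, c, d, e}  = {a, c, d} ∪ {a, e}
  {b, c, d, e}  = {b, e} ∪ {b, c, d}
Pass 3 (7 new):
  {a}  = ᶜ of {b, c, d, e}
  {b}  = ᶜ of {a, c, d, e}
  {c}  = ᶜ of {a, b, d, e}
  {a, d}  = ᶜ of {b, c, e}
  {b, d}  = ᶜ of {a, c, e}
  {c, d}  = ᶜ of {a, b, e}
  {a, b, c, e}  = {b, e} ∪ {a, c, e}
Pass 4: 7 new —
  {d}  = ᶜ of {a, b, c, e}
  {a, b}  = {b} ∪ {a}
  {a, c}  = {c} ∪ {a}
  {b, c}  = {b} ∪ {c}
  {a, d, e}  = {e} ∪ {a, d}
  {b, d, e}  = {b, e} ∪ {b, d}
  {c, d, e}  = {c, d} ∪ {e}
Pass 5: +2 →
  {d, e}  = {e} ∪ {d}
  {a, b, c}  = {a, b} ∪ {c}
Pass 6 adds nothing — fixpoint reached.

Therefore σ(𝒢) = { {}, {a}, {b}, {c}, {d}, {e}, {a, b}, {a, c}, {a, d}, {a, e}, {b, c}, {b, d}, {b, e}, {c, d}, {c, e}, {d, e}, {a, b, c}, {a, b, d}, {a, b, e}, {a, c, d}, {a, c, e}, {a, d, e}, {b, c, d}, {b, c, e}, {b, d, e}, {c, d, e}, {a, b, c, d}, {a, b, c, e}, {a, b, d, e}, {a, c, d, e}, {b, c, d, e}, S } (|σ(𝒢)| = 32).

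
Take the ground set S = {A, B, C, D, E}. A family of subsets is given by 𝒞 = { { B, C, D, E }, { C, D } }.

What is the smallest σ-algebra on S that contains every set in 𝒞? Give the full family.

|σ(𝒞)| = 8.  σ(𝒞) = { ∅, { A }, { B, E }, { C, D }, { A, B, E }, { A, C, D }, { B, C, D, E }, S }

Working:
Initial family (4 sets): { ∅, { C, D }, { B, C, D, E }, S }.
Pass 1: 2 new —
  { A }  = S∖{ B, C, D, E }
  { A, B, E }  = S∖{ C, D }
  — 6 sets.
Pass 2 (1 new):
  { A, C, D }  = { C, D } ∪ { A }
  — 7 sets.
Pass 3: 1 new —
  { B, E }  = S∖{ A, C, D }
  — 8 sets.
Pass 4 adds nothing — fixpoint reached.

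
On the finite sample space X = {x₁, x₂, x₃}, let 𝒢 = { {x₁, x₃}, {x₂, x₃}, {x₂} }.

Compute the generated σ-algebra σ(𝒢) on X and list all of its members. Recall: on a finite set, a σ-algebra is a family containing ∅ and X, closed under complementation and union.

σ(𝒢) (8 sets): { {}, {x₁}, {x₂}, {x₃}, {x₁, x₂}, {x₁, x₃}, {x₂, x₃}, X }

Trace:
Start: 𝒢 ∪ {∅, X} = { {}, {x₂}, {x₁, x₃}, {x₂, x₃}, X }.
Iteration 1: +1 →
  {x₁}  = X∖{x₂, x₃}
  (now 6)
Iteration 2 (1 new):
  {x₁, x₂}  = {x₂} ∪ {x₁}
  (now 7)
Iteration 3. New:
  {x₃}  = X∖{x₁, x₂}
  (now 8)
Iteration 4: already closed under ᶜ and ∪.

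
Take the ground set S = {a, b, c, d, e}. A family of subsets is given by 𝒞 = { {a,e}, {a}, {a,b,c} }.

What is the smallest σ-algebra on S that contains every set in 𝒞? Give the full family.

Take S₀ = 𝒞 ∪ {∅, S} = { {}, {a}, {a,e}, {a,b,c}, S }.
Iteration 1 (4 new):
  {d,e}  = complement {a,b,c}
  {b,c,d}  = complement {a,e}
  {a,b,c,e}  = {a,b,c} ∪ {a,e}
  {b,c,d,e}  = complement {a}
Iteration 2. New:
  {d}  = complement {a,b,c,e}
  {a,d,e}  = {d,e} ∪ {a,e}
  {a,b,c,d}  = {a,b,c} ∪ {b,c,d}
Iteration 3 adds 3:
  {e}  = complement {a,b,c,d}
  {a,d}  = {d} ∪ {a}
  {b,c}  = complement {a,d,e}
Iteration 4. New:
  {b,c,e}  = complement {a,d}
Iteration 5: closed — nothing new.

Therefore σ(𝒞) = { {}, {a}, {d}, {e}, {a,d}, {a,e}, {b,c}, {d,e}, {a,b,c}, {a,d,e}, {b,c,d}, {b,c,e}, {a,b,c,d}, {a,b,c,e}, {b,c,d,e}, S } (|σ(𝒞)| = 16).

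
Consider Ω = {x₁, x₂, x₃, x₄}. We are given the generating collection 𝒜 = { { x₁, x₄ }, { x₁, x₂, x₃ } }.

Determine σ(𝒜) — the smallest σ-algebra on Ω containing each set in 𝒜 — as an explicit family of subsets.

Seed the family with 𝒜 together with ∅ and Ω: { {}, { x₁, x₄ }, { x₁, x₂, x₃ }, Ω }.
Iteration 1 adds 2:
  { x₄ }  = ᶜ of { x₁, x₂, x₃ }
  { x₂, x₃ }  = ᶜ of { x₁, x₄ }
  [6 total]
Iteration 2 adds 1:
  { x₂, x₃, x₄ }  = { x₂, x₃ } ∪ { x₄ }
  [7 total]
Iteration 3 (1 new):
  { x₁ }  = ᶜ of { x₂, x₃, x₄ }
  [8 total]
Iteration 4: no new sets; the family is a σ-algebra.

|σ(𝒜)| = 8.  σ(𝒜) = { {}, { x₁ }, { x₄ }, { x₁, x₄ }, { x₂, x₃ }, { x₁, x₂, x₃ }, { x₂, x₃, x₄ }, Ω }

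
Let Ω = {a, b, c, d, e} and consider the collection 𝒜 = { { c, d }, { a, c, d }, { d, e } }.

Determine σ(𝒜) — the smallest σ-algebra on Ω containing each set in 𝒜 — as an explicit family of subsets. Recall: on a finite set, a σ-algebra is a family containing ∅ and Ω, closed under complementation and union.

σ(𝒜) = { {  }, { a }, { b }, { c }, { d }, { e }, { a, b }, { a, c }, { a, d }, { a, e }, { b, c }, { b, d }, { b, e }, { c, d }, { c, e }, { d, e }, { a, b, c }, { a, b, d }, { a, b, e }, { a, c, d }, { a, c, e }, { a, d, e }, { b, c, d }, { b, c, e }, { b, d, e }, { c, d, e }, { a, b, c, d }, { a, b, c, e }, { a, b, d, e }, { a, c, d, e }, { b, c, d, e }, Ω }

Derivation:
Start: 𝒜 ∪ {∅, Ω} = { {  }, { c, d }, { d, e }, { a, c, d }, Ω }.
Pass 1: 5 new —
  { b, e }  = { a, c, d }ᶜ
  { a, b, c }  = { d, e }ᶜ
  { a, b, e }  = { c, d }ᶜ
  { c, d, e }  = { d, e } ∪ { c, d }
  { a, c, d, e }  = { d, e } ∪ { a, c, d }
Pass 2 adds 7:
  { b }  = { a, c, d, e }ᶜ
  { a, b }  = { c, d, e }ᶜ
  { b, d, e }  = { b, e } ∪ { d, e }
  { a, b, c, d }  = { c, d } ∪ { a, b, c }
  { a, b, c, e }  = { b, e } ∪ { a, b, c }
  { a, b, d, e }  = { d, e } ∪ { a, b, e }
  { b, c, d, e }  = { b, e } ∪ { c, d, e }
Pass 3 adds 6:
  { a }  = { b, c, d, e }ᶜ
  { c }  = { a, b, d, e }ᶜ
  { d }  = { a, b, c, e }ᶜ
  { e }  = { a, b, c, d }ᶜ
  { a, c }  = { b, d, e }ᶜ
  { b, c, d }  = { c, d } ∪ { b }
Pass 4: +9 →
  { a, d }  = { d } ∪ { a }
  { a, e }  = { b, c, d }ᶜ
  { b, c }  = { b } ∪ { c }
  { b, d }  = { b } ∪ { d }
  { c, e }  = { e } ∪ { c }
  { a, b, d }  = { a, b } ∪ { d }
  { a, c, e }  = { e } ∪ { a, c }
  { a, d, e }  = { d, e } ∪ { a }
  { b, c, e }  = { b, e } ∪ { c }
Pass 5: no new sets; the family is a σ-algebra.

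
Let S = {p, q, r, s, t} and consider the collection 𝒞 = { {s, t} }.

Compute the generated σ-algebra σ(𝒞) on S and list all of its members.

σ(𝒞) (4 sets): { ∅, {s, t}, {p, q, r}, S }

Derivation:
Seed the family with 𝒞 together with ∅ and S: { ∅, {s, t}, S }.
Pass 1. New:
  {p, q, r}  = complement {s, t}
Pass 2: already closed under ᶜ and ∪.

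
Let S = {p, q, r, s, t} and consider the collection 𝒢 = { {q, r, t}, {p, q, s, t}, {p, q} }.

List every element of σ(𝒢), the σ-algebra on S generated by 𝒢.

Take S₀ = 𝒢 ∪ {∅, S} = { {}, {p, q}, {q, r, t}, {p, q, s, t}, S }.
Pass 1. New:
  {r}  = {p, q, s, t}ᶜ
  {p, s}  = {q, r, t}ᶜ
  {r, s, t}  = {p, q}ᶜ
  {p, q, r, t}  = {q, r, t} ∪ {p, q}
  [9 total]
Pass 2: 6 new —
  {s}  = {p, q, r, t}ᶜ
  {p, q, r}  = {p, q} ∪ {r}
  {p, q, s}  = {p, q} ∪ {p, s}
  {p, r, s}  = {r} ∪ {p, s}
  {p, r, s, t}  = {r, s, t} ∪ {p, s}
  {q, r, s, t}  = {r, s, t} ∪ {q, r, t}
  [15 total]
Pass 3: 7 new —
  {p}  = {q, r, s, t}ᶜ
  {q}  = {p, r, s, t}ᶜ
  {q, t}  = {p, r, s}ᶜ
  {r, s}  = {r} ∪ {s}
  {r, t}  = {p, q, s}ᶜ
  {s, t}  = {p, q, r}ᶜ
  {p, q, r, s}  = {r} ∪ {p, q, s}
  [22 total]
Pass 4: +9 →
  {t}  = {p, q, r, s}ᶜ
  {p, r}  = {r} ∪ {p}
  {q, r}  = {q} ∪ {r}
  {q, s}  = {q} ∪ {s}
  {p, q, t}  = {r, s}ᶜ
  {p, r, t}  = {r, t} ∪ {p}
  {p, s, t}  = {s, t} ∪ {p, s}
  {q, r, s}  = {r, s} ∪ {q}
  {q, s, t}  = {q, t} ∪ {s, t}
  [31 total]
Pass 5 (1 new):
  {p, t}  = {q, r, s}ᶜ
  [32 total]
Pass 6 adds nothing — fixpoint reached.

|σ(𝒢)| = 32.  σ(𝒢) = { {}, {p}, {q}, {r}, {s}, {t}, {p, q}, {p, r}, {p, s}, {p, t}, {q, r}, {q, s}, {q, t}, {r, s}, {r, t}, {s, t}, {p, q, r}, {p, q, s}, {p, q, t}, {p, r, s}, {p, r, t}, {p, s, t}, {q, r, s}, {q, r, t}, {q, s, t}, {r, s, t}, {p, q, r, s}, {p, q, r, t}, {p, q, s, t}, {p, r, s, t}, {q, r, s, t}, S }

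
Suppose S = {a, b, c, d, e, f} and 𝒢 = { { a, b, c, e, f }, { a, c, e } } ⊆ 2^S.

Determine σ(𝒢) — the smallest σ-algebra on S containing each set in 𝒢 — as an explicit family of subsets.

Seed the family with 𝒢 together with ∅ and S: { {}, { a, c, e }, { a, b, c, e, f }, S }.
Round 1: +2 →
  { d }  = complement { a, b, c, e, f }
  { b, d, f }  = complement { a, c, e }
  [6 total]
Round 2. New:
  { a, c, d, e }  = { d } ∪ { a, c, e }
  [7 total]
Round 3: +1 →
  { b, f }  = complement { a, c, d, e }
  [8 total]
Round 4 adds nothing — fixpoint reached.

Hence σ(𝒢) has 8 members: { {}, { d }, { b, f }, { a, c, e }, { b, d, f }, { a, c, d, e }, { a, b, c, e, f }, S }.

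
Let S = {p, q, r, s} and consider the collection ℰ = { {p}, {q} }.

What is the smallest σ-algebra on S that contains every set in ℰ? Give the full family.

|σ(ℰ)| = 8.  σ(ℰ) = { {}, {p}, {q}, {p, q}, {r, s}, {p, r, s}, {q, r, s}, S }

Trace:
Take S₀ = ℰ ∪ {∅, S} = { {}, {p}, {q}, S }.
Round 1: 3 new —
  {p, q}  = {q} ∪ {p}
  {p, r, s}  = S∖{q}
  {q, r, s}  = S∖{p}
Round 2: +1 →
  {r, s}  = S∖{p, q}
After Round 3 the family is unchanged; done.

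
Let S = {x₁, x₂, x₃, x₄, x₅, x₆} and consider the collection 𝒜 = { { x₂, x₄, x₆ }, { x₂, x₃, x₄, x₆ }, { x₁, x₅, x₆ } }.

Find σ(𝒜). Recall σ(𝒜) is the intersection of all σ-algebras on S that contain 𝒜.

Answer: σ(𝒜) = { {  }, { x₃ }, { x₆ }, { x₁, x₅ }, { x₂, x₄ }, { x₃, x₆ }, { x₁, x₃, x₅ }, { x₁, x₅, x₆ }, { x₂, x₃, x₄ }, { x₂, x₄, x₆ }, { x₁, x₂, x₄, x₅ }, { x₁, x₃, x₅, x₆ }, { x₂, x₃, x₄, x₆ }, { x₁, x₂, x₃, x₄, x₅ }, { x₁, x₂, x₄, x₅, x₆ }, S }

Derivation:
Initial family (5 sets): { {  }, { x₁, x₅, x₆ }, { x₂, x₄, x₆ }, { x₂, x₃, x₄, x₆ }, S }.
Pass 1: +4 →
  { x₁, x₅ }  = complement { x₂, x₃, x₄, x₆ }
  { x₁, x₃, x₅ }  = complement { x₂, x₄, x₆ }
  { x₂, x₃, x₄ }  = complement { x₁, x₅, x₆ }
  { x₁, x₂, x₄, x₅, x₆ }  = { x₂, x₄, x₆ } ∪ { x₁, x₅, x₆ }
  — 9 sets.
Pass 2: +3 →
  { x₃ }  = complement { x₁, x₂, x₄, x₅, x₆ }
  { x₁, x₃, x₅, x₆ }  = { x₁, x₃, x₅ } ∪ { x₁, x₅, x₆ }
  { x₁, x₂, x₃, x₄, x₅ }  = { x₂, x₃, x₄ } ∪ { x₁, x₃, x₅ }
  — 12 sets.
Pass 3: 2 new —
  { x₆ }  = complement { x₁, x₂, x₃, x₄, x₅ }
  { x₂, x₄ }  = complement { x₁, x₃, x₅, x₆ }
  — 14 sets.
Pass 4 adds 2:
  { x₃, x₆ }  = { x₃ } ∪ { x₆ }
  { x₁, x₂, x₄, x₅ }  = { x₁, x₅ } ∪ { x₂, x₄ }
  — 16 sets.
Pass 5: already closed under ᶜ and ∪.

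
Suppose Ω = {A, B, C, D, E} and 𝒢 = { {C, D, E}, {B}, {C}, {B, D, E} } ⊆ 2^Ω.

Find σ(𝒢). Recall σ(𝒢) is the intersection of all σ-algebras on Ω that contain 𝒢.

σ(𝒢) = { {}, {A}, {B}, {C}, {A, B}, {A, C}, {B, C}, {D, E}, {A, B, C}, {A, D, E}, {B, D, E}, {C, D, E}, {A, B, D, E}, {A, C, D, E}, {B, C, D, E}, Ω }

Check:
Take S₀ = 𝒢 ∪ {∅, Ω} = { {}, {B}, {C}, {B, D, E}, {C, D, E}, Ω }.
Round 1: 6 new —
  {A, B}  = complement {C, D, E}
  {A, C}  = complement {B, D, E}
  {B, C}  = {C} ∪ {B}
  {A, B, D, E}  = complement {C}
  {A, C, D, E}  = complement {B}
  {B, C, D, E}  = {C} ∪ {B, D, E}
  (now 12)
Round 2. New:
  {A}  = complement {B, C, D, E}
  {A, B, C}  = {A, B} ∪ {C}
  {A, D, E}  = complement {B, C}
  (now 15)
Round 3: +1 →
  {D, E}  = complement {A, B, C}
  (now 16)
Round 4: stable.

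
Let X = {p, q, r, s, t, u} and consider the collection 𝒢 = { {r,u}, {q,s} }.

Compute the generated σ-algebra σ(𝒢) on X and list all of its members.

Take S₀ = 𝒢 ∪ {∅, X} = { {}, {q,s}, {r,u}, X }.
Iteration 1: 3 new —
  {p,q,s,t}  = complement {r,u}
  {p,r,t,u}  = complement {q,s}
  {q,r,s,u}  = {r,u} ∪ {q,s}
  (now 7)
Iteration 2: +1 →
  {p,t}  = complement {q,r,s,u}
  (now 8)
Iteration 3: stable.

|σ(𝒢)| = 8.  σ(𝒢) = { {}, {p,t}, {q,s}, {r,u}, {p,q,s,t}, {p,r,t,u}, {q,r,s,u}, X }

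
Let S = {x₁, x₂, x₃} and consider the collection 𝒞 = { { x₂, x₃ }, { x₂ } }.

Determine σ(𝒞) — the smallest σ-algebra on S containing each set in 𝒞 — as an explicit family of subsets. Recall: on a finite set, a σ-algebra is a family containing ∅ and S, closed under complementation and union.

σ(𝒞) = { ∅, { x₁ }, { x₂ }, { x₃ }, { x₁, x₂ }, { x₁, x₃ }, { x₂, x₃ }, S }

Trace:
Begin from { ∅, { x₂ }, { x₂, x₃ }, S } (that is, 𝒞 plus ∅ and S).
Step 1 adds 2:
  { x₁ }  = S∖{ x₂, x₃ }
  { x₁, x₃ }  = S∖{ x₂ }
  [6 total]
Step 2 (1 new):
  { x₁, x₂ }  = { x₂ } ∪ { x₁ }
  [7 total]
Step 3: 1 new —
  { x₃ }  = S∖{ x₁, x₂ }
  [8 total]
Step 4: stable.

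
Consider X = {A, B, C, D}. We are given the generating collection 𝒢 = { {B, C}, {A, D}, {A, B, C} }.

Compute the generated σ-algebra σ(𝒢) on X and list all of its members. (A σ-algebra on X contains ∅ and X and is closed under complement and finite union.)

Start: 𝒢 ∪ {∅, X} = { {}, {A, D}, {B, C}, {A, B, C}, X }.
Iteration 1 (1 new):
  {D}  = X∖{A, B, C}
  [6 total]
Iteration 2: 1 new —
  {B, C, D}  = {D} ∪ {B, C}
  [7 total]
Iteration 3 adds 1:
  {A}  = X∖{B, C, D}
  [8 total]
Iteration 4 adds nothing — fixpoint reached.

Therefore σ(𝒢) = { {}, {A}, {D}, {A, D}, {B, C}, {A, B, C}, {B, C, D}, X } (|σ(𝒢)| = 8).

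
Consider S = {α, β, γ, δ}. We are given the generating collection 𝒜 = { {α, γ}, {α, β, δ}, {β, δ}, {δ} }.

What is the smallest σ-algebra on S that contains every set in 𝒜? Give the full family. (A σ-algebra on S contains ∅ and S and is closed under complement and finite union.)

Answer: σ(𝒜) = { {}, {α}, {β}, {γ}, {δ}, {α, β}, {α, γ}, {α, δ}, {β, γ}, {β, δ}, {γ, δ}, {α, β, γ}, {α, β, δ}, {α, γ, δ}, {β, γ, δ}, S }

Working:
Begin from { {}, {δ}, {α, γ}, {β, δ}, {α, β, δ}, S } (that is, 𝒜 plus ∅ and S).
Step 1. New:
  {γ}  = ᶜ of {α, β, δ}
  {α, β, γ}  = ᶜ of {δ}
  {α, γ, δ}  = {α, γ} ∪ {δ}
  [9 total]
Step 2. New:
  {β}  = ᶜ of {α, γ, δ}
  {γ, δ}  = {γ} ∪ {δ}
  {β, γ, δ}  = {γ} ∪ {β, δ}
  [12 total]
Step 3 (3 new):
  {α}  = ᶜ of {β, γ, δ}
  {α, β}  = ᶜ of {γ, δ}
  {β, γ}  = {γ} ∪ {β}
  [15 total]
Step 4: 1 new —
  {α, δ}  = ᶜ of {β, γ}
  [16 total]
Step 5: stable.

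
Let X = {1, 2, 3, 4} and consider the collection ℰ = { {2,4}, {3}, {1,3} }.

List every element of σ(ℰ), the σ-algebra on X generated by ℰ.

Take S₀ = ℰ ∪ {∅, X} = { {}, {3}, {1,3}, {2,4}, X }.
Step 1 adds 2:
  {1,2,4}  = complement {3}
  {2,3,4}  = {3} ∪ {2,4}
  [7 total]
Step 2 adds 1:
  {1}  = complement {2,3,4}
  [8 total]
Step 3: no new sets; the family is a σ-algebra.

Hence σ(ℰ) has 8 members: { {}, {1}, {3}, {1,3}, {2,4}, {1,2,4}, {2,3,4}, X }.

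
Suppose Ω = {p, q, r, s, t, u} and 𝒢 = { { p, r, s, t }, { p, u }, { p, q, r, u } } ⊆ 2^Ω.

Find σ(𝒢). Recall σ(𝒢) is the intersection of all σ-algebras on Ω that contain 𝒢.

Initial family (5 sets): { {}, { p, u }, { p, q, r, u }, { p, r, s, t }, Ω }.
Round 1: 4 new —
  { q, u }  = complement { p, r, s, t }
  { s, t }  = complement { p, q, r, u }
  { q, r, s, t }  = complement { p, u }
  { p, r, s, t, u }  = { p, r, s, t } ∪ { p, u }
  — 9 sets.
Round 2. New:
  { q }  = complement { p, r, s, t, u }
  { p, q, u }  = { p, u } ∪ { q, u }
  { p, s, t, u }  = { p, u } ∪ { s, t }
  { q, s, t, u }  = { q, u } ∪ { s, t }
  { p, q, r, s, t }  = { q, r, s, t } ∪ { p, r, s, t }
  { q, r, s, t, u }  = { q, u } ∪ { q, r, s, t }
  — 15 sets.
Round 3. New:
  { p }  = complement { q, r, s, t, u }
  { u }  = complement { p, q, r, s, t }
  { p, r }  = complement { q, s, t, u }
  { q, r }  = complement { p, s, t, u }
  { q, s, t }  = { s, t } ∪ { q }
  { r, s, t }  = complement { p, q, u }
  { p, q, s, t, u }  = { s, t } ∪ { p, q, u }
  — 22 sets.
Round 4 adds 9:
  { r }  = complement { p, q, s, t, u }
  { p, q }  = { q } ∪ { p }
  { p, q, r }  = { q } ∪ { p, r }
  { p, r, u }  = complement { q, s, t }
  { p, s, t }  = { s, t } ∪ { p }
  { q, r, u }  = { q, u } ∪ { q, r }
  { s, t, u }  = { s, t } ∪ { u }
  { p, q, s, t }  = { q, s, t } ∪ { p }
  { r, s, t, u }  = { r, s, t } ∪ { u }
  — 31 sets.
Round 5. New:
  { r, u }  = complement { p, q, s, t }
  — 32 sets.
Round 6: stable.

|σ(𝒢)| = 32.  σ(𝒢) = { {}, { p }, { q }, { r }, { u }, { p, q }, { p, r }, { p, u }, { q, r }, { q, u }, { r, u }, { s, t }, { p, q, r }, { p, q, u }, { p, r, u }, { p, s, t }, { q, r, u }, { q, s, t }, { r, s, t }, { s, t, u }, { p, q, r, u }, { p, q, s, t }, { p, r, s, t }, { p, s, t, u }, { q, r, s, t }, { q, s, t, u }, { r, s, t, u }, { p, q, r, s, t }, { p, q, s, t, u }, { p, r, s, t, u }, { q, r, s, t, u }, Ω }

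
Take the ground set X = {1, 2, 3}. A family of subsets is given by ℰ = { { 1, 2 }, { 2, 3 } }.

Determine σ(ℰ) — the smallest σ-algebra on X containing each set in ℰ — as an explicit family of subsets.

Begin from { {  }, { 1, 2 }, { 2, 3 }, X } (that is, ℰ plus ∅ and X).
Round 1 adds 2:
  { 1 }  = ᶜ of { 2, 3 }
  { 3 }  = ᶜ of { 1, 2 }
  |family| = 6
Round 2 adds 1:
  { 1, 3 }  = { 3 } ∪ { 1 }
  |family| = 7
Round 3 adds 1:
  { 2 }  = ᶜ of { 1, 3 }
  |family| = 8
Round 4: no new sets; the family is a σ-algebra.

σ(ℰ) = { {  }, { 1 }, { 2 }, { 3 }, { 1, 2 }, { 1, 3 }, { 2, 3 }, X }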